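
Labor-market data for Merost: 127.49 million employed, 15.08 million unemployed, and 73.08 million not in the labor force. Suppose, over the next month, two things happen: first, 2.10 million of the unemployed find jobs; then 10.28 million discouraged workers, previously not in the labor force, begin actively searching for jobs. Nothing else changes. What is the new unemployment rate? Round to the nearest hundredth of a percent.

New unemployment rate ≈ 15.22%.

Initially, labor force = 127.49 + 15.08 = 142.57 million, so u = 15.08/142.57 = 10.58%.
After the first change, unemployed falls and employed rises by 2.10; labor force unchanged → E = 129.59, U = 12.98, labor force = 142.57 million.
After the second change, unemployed and labor force both rise by 10.28 → E = 129.59, U = 23.26, labor force = 152.85 million.
New unemployment rate = 23.26 / 152.85 = 15.22%.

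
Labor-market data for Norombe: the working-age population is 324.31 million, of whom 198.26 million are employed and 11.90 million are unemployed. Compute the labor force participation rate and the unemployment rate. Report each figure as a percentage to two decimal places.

Labor force = employed + unemployed = 198.26 + 11.90 = 210.16 million.
Unemployment rate = 11.90 / 210.16 = 5.66%.
Labor force participation rate = 210.16 / 324.31 = 64.80%.

Labor force participation rate ≈ 64.80%; unemployment rate ≈ 5.66%.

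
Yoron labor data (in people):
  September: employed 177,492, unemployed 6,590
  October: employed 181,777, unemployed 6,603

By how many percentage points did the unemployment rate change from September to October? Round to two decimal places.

September: labor force = 177,492 + 6,590 = 184,082; u = 6,590/184,082 = 3.58%.
October: labor force = 181,777 + 6,603 = 188,380; u = 6,603/188,380 = 3.51%.
Change = 3.51% − 3.58% = −0.07 pp.

The unemployment rate changed by −0.07 percentage points.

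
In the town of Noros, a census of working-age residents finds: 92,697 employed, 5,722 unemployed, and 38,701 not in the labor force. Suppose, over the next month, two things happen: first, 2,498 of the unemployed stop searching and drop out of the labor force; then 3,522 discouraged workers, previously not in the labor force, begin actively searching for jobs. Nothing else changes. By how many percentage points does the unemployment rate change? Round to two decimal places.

Initially, labor force = 92,697 + 5,722 = 98,419, so u = 5,722/98,419 = 5.81%.
After the first change, unemployed and labor force both fall by 2,498 → E = 92,697, U = 3,224, labor force = 95,921.
After the second change, unemployed and labor force both rise by 3,522 → E = 92,697, U = 6,746, labor force = 99,443.
New unemployment rate = 6,746 / 99,443 = 6.78%.
Change = 6.78% − 5.81% = +0.97 percentage points.

The unemployment rate changes by +0.97 percentage points.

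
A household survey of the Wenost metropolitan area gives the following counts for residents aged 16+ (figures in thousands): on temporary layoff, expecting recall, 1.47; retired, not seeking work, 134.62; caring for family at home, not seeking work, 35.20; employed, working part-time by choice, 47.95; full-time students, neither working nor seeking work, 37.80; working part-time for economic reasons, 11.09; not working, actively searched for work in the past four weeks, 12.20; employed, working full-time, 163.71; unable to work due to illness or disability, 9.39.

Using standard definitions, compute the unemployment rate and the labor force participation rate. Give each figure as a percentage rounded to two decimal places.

Employed = 47.95 + 11.09 + 163.71 = 222.75 thousand (anyone who worked, including part-time for economic reasons, counts as employed).
Unemployed = 1.47 + 12.20 = 13.67 thousand (jobless and actively searching, or on temporary layoff).
Labor force = 222.75 + 13.67 = 236.42 thousand.
Not in labor force = 134.62 + 35.20 + 37.80 + 9.39 = 217.01 thousand (those not working and not actively searching are outside the labor force).
Civilian working-age population = 236.42 + 217.01 = 453.43 thousand.
Unemployment rate = 13.67 / 236.42 = 5.78%.
Labor force participation rate = 236.42 / 453.43 = 52.14%.

Unemployment rate ≈ 5.78%; labor force participation rate ≈ 52.14%.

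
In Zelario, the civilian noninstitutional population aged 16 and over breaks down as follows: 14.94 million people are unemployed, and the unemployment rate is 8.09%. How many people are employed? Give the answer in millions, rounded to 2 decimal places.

About 169.73 million are employed.

Labor force = U / u = 14.94 / 0.0809 ≈ 184.67 million.
Employed = labor force − unemployed = 184.67 − 14.94 = 169.73 million.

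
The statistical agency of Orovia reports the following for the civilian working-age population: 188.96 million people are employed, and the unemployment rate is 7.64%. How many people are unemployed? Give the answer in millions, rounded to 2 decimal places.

About 15.63 million are unemployed.

Let U be the number unemployed. The labor force is E + U, and U/(E+U) = 0.0764.
So U = 0.0764 × 188.96 / (1 − 0.0764) = 14.4365 / 0.9236 ≈ 15.63 million.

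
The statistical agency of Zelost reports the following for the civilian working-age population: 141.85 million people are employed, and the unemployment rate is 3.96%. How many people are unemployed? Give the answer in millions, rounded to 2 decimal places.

Let U be the number unemployed. The labor force is E + U, and U/(E+U) = 0.0396.
So U = 0.0396 × 141.85 / (1 − 0.0396) = 5.6173 / 0.9604 ≈ 5.85 million.

About 5.85 million are unemployed.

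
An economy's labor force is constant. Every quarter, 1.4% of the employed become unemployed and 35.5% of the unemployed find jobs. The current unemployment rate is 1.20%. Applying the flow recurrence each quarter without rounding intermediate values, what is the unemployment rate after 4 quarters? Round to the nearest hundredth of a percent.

With a fixed labor force, u_{t+1} = u_t + s·(1−u_t) − f·u_t = u_t·(1−s−f) + s.
Here 1−s−f = 0.631 and s = 0.014.
u_1 = 0.012000 × 0.631 + 0.014 = 0.021572.
u_2 = 0.021572 × 0.631 + 0.014 = 0.027612.
u_3 = 0.027612 × 0.631 + 0.014 = 0.031423.
u_4 = 0.031423 × 0.631 + 0.014 = 0.033828.

Unemployment rate after four quarters ≈ 3.38%.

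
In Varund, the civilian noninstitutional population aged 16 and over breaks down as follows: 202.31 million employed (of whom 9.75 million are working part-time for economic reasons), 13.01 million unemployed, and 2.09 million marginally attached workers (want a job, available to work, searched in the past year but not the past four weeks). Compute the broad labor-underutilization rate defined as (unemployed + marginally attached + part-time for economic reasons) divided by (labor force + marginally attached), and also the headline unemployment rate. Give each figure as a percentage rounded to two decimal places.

Labor force = 202.31 + 13.01 = 215.32 million.
Numerator = 13.01 + 2.09 + 9.75 = 24.85 million.
Denominator = 215.32 + 2.09 = 217.41 million.
Broad rate = 24.85 / 217.41 = 11.43%.
Headline unemployment rate = 13.01 / 215.32 = 6.04%.

Broad underutilization rate ≈ 11.43%; headline unemployment rate ≈ 6.04%.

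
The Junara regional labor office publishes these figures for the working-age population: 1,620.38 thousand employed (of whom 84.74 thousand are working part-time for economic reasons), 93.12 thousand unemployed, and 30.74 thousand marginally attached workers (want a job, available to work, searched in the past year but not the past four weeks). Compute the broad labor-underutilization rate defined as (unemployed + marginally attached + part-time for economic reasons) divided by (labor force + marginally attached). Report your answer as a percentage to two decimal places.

Labor force = 1,620.38 + 93.12 = 1,713.50 thousand.
Numerator = 93.12 + 30.74 + 84.74 = 208.60 thousand.
Denominator = 1,713.50 + 30.74 = 1,744.24 thousand.
Broad rate = 208.60 / 1,744.24 = 11.96%.

Broad underutilization rate ≈ 11.96%.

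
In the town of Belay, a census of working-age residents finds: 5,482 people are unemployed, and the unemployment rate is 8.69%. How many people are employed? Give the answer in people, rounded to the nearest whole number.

Labor force = U / u = 5,482 / 0.0869 ≈ 63,084.
Employed = labor force − unemployed = 63,084 − 5,482 = 57,602.

About 57,602 are employed.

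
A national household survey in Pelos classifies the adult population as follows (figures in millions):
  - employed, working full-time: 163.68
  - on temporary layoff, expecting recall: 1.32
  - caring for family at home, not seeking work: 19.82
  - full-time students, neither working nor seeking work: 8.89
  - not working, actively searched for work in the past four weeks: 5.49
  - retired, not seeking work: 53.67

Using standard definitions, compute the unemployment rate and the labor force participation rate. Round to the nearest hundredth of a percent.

Employed = 163.68 million.
Unemployed = 1.32 + 5.49 = 6.81 million (jobless and actively searching, or on temporary layoff).
Labor force = 163.68 + 6.81 = 170.49 million.
Not in labor force = 19.82 + 8.89 + 53.67 = 82.38 million (those not working and not actively searching are outside the labor force).
Civilian working-age population = 170.49 + 82.38 = 252.87 million.
Unemployment rate = 6.81 / 170.49 = 3.99%.
Labor force participation rate = 170.49 / 252.87 = 67.42%.

Unemployment rate ≈ 3.99%; labor force participation rate ≈ 67.42%.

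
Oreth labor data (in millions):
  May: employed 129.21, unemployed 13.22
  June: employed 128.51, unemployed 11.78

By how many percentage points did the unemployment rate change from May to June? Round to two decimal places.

The unemployment rate changed by −0.88 percentage points.

May: labor force = 129.21 + 13.22 = 142.43; u = 13.22/142.43 = 9.28%.
June: labor force = 128.51 + 11.78 = 140.29; u = 11.78/140.29 = 8.40%.
Change = 8.40% − 9.28% = −0.88 pp.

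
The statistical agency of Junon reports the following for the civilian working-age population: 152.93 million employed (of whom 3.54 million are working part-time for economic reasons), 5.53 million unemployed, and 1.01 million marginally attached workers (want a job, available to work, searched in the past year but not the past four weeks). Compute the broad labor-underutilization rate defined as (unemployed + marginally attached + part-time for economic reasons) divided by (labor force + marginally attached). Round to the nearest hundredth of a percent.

Broad underutilization rate ≈ 6.32%.

Labor force = 152.93 + 5.53 = 158.46 million.
Numerator = 5.53 + 1.01 + 3.54 = 10.08 million.
Denominator = 158.46 + 1.01 = 159.47 million.
Broad rate = 10.08 / 159.47 = 6.32%.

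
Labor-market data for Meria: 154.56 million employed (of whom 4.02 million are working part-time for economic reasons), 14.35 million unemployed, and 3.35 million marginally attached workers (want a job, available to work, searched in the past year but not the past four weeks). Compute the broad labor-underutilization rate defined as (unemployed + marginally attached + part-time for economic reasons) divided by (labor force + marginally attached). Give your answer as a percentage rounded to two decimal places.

Labor force = 154.56 + 14.35 = 168.91 million.
Numerator = 14.35 + 3.35 + 4.02 = 21.72 million.
Denominator = 168.91 + 3.35 = 172.26 million.
Broad rate = 21.72 / 172.26 = 12.61%.

Broad underutilization rate ≈ 12.61%.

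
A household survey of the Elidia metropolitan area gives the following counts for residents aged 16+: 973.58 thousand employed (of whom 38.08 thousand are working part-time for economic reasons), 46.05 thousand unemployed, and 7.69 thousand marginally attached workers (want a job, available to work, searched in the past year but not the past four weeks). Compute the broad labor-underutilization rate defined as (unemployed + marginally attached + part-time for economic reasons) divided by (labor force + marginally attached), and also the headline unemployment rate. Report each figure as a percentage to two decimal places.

Labor force = 973.58 + 46.05 = 1,019.63 thousand.
Numerator = 46.05 + 7.69 + 38.08 = 91.82 thousand.
Denominator = 1,019.63 + 7.69 = 1,027.32 thousand.
Broad rate = 91.82 / 1,027.32 = 8.94%.
Headline unemployment rate = 46.05 / 1,019.63 = 4.52%.

Broad underutilization rate ≈ 8.94%; headline unemployment rate ≈ 4.52%.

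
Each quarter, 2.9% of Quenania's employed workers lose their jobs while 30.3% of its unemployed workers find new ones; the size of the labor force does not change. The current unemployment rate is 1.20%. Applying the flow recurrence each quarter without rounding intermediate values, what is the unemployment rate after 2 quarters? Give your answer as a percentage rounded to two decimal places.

With a fixed labor force, u_{t+1} = u_t + s·(1−u_t) − f·u_t = u_t·(1−s−f) + s.
Here 1−s−f = 0.668 and s = 0.029.
u_1 = 0.012000 × 0.668 + 0.029 = 0.037016.
u_2 = 0.037016 × 0.668 + 0.029 = 0.053727.

Unemployment rate after two quarters ≈ 5.37%.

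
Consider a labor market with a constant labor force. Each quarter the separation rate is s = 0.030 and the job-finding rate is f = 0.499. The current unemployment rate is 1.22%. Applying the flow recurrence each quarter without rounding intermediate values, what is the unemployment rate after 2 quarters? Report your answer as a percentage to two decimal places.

With a fixed labor force, u_{t+1} = u_t + s·(1−u_t) − f·u_t = u_t·(1−s−f) + s.
Here 1−s−f = 0.471 and s = 0.030.
u_1 = 0.012200 × 0.471 + 0.030 = 0.035746.
u_2 = 0.035746 × 0.471 + 0.030 = 0.046836.

Unemployment rate after two quarters ≈ 4.68%.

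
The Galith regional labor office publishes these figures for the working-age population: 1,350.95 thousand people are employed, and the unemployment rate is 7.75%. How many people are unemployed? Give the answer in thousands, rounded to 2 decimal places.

About 113.49 thousand are unemployed.

Let U be the number unemployed. The labor force is E + U, and U/(E+U) = 0.0775.
So U = 0.0775 × 1,350.95 / (1 − 0.0775) = 104.6986 / 0.9225 ≈ 113.49 thousand.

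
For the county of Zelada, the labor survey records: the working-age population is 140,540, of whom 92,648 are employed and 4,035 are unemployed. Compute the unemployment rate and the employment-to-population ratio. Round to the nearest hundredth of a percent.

Labor force = employed + unemployed = 92,648 + 4,035 = 96,683.
Unemployment rate = 4,035 / 96,683 = 4.17%.
Employment-population ratio = 92,648 / 140,540 = 65.92%.

Unemployment rate ≈ 4.17%; employment-population ratio ≈ 65.92%.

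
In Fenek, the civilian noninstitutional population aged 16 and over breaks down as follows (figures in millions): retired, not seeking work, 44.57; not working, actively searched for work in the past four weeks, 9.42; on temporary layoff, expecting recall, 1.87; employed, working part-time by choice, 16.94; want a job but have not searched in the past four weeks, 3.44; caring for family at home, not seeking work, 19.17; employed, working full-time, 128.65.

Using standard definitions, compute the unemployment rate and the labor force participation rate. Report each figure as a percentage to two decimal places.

Unemployment rate ≈ 7.20%; labor force participation rate ≈ 70.02%.

Employed = 16.94 + 128.65 = 145.59 million.
Unemployed = 9.42 + 1.87 = 11.29 million (jobless and actively searching, or on temporary layoff).
Labor force = 145.59 + 11.29 = 156.88 million.
Not in labor force = 44.57 + 3.44 + 19.17 = 67.18 million (those not working and not actively searching are outside the labor force — including those who want a job but have given up searching).
Civilian working-age population = 156.88 + 67.18 = 224.06 million.
Unemployment rate = 11.29 / 156.88 = 7.20%.
Labor force participation rate = 156.88 / 224.06 = 70.02%.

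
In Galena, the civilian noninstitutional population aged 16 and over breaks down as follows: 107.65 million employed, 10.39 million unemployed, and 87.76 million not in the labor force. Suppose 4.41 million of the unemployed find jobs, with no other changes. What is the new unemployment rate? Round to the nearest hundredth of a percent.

New unemployment rate ≈ 5.07%.

Initially, labor force = 107.65 + 10.39 = 118.04 million, so u = 10.39/118.04 = 8.80%.
After the change, unemployed falls and employed rises by 4.41; labor force unchanged → E = 112.06, U = 5.98, labor force = 118.04 million.
New unemployment rate = 5.98 / 118.04 = 5.07%.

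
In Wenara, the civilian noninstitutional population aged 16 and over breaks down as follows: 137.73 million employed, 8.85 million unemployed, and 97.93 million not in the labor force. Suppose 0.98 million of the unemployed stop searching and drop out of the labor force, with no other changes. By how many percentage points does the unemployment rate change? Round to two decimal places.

The unemployment rate changes by −0.63 percentage points.

Initially, labor force = 137.73 + 8.85 = 146.58 million, so u = 8.85/146.58 = 6.04%.
After the change, unemployed and labor force both fall by 0.98 → E = 137.73, U = 7.87, labor force = 145.60 million.
New unemployment rate = 7.87 / 145.60 = 5.41%.
Change = 5.41% − 6.04% = −0.63 percentage points.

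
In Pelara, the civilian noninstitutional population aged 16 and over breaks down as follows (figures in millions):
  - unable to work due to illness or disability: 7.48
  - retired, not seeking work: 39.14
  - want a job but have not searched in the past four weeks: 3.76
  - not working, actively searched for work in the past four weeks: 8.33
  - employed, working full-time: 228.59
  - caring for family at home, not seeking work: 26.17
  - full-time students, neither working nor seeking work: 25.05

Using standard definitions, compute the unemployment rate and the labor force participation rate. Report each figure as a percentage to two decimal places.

Employed = 228.59 million.
Unemployed = 8.33 million.
Labor force = 228.59 + 8.33 = 236.92 million.
Not in labor force = 7.48 + 39.14 + 3.76 + 26.17 + 25.05 = 101.60 million (those not working and not actively searching are outside the labor force — including those who want a job but have given up searching).
Civilian working-age population = 236.92 + 101.60 = 338.52 million.
Unemployment rate = 8.33 / 236.92 = 3.52%.
Labor force participation rate = 236.92 / 338.52 = 69.99%.

Unemployment rate ≈ 3.52%; labor force participation rate ≈ 69.99%.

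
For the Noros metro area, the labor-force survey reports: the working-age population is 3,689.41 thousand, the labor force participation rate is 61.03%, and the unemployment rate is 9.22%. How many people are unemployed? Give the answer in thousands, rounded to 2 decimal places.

About 207.60 thousand are unemployed.

Labor force = 0.6103 × 3,689.41 = 2,251.65 thousand.
Unemployed = 0.0922 × 2,251.65 ≈ 207.60 thousand.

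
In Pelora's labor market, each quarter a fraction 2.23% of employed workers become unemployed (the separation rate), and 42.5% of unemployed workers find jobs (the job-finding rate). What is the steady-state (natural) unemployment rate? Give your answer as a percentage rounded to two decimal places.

At steady state the flows balance: s·E = f·U, so U/(E+U) = s/(s+f).
u* = 2.23 / (2.23 + 42.5) = 2.23 / 44.73 = 4.99%.

Steady-state unemployment rate ≈ 4.99%.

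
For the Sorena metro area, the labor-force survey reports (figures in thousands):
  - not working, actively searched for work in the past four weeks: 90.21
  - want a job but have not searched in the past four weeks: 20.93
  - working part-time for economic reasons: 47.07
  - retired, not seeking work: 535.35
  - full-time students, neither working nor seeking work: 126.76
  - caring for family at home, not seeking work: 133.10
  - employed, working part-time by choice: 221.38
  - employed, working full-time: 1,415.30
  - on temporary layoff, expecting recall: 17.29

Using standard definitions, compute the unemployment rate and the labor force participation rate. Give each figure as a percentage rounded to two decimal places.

Unemployment rate ≈ 6.00%; labor force participation rate ≈ 68.70%.

Employed = 47.07 + 221.38 + 1,415.30 = 1,683.75 thousand (anyone who worked, including part-time for economic reasons, counts as employed).
Unemployed = 90.21 + 17.29 = 107.50 thousand (jobless and actively searching, or on temporary layoff).
Labor force = 1,683.75 + 107.50 = 1,791.25 thousand.
Not in labor force = 20.93 + 535.35 + 126.76 + 133.10 = 816.14 thousand (those not working and not actively searching are outside the labor force — including those who want a job but have given up searching).
Civilian working-age population = 1,791.25 + 816.14 = 2,607.39 thousand.
Unemployment rate = 107.50 / 1,791.25 = 6.00%.
Labor force participation rate = 1,791.25 / 2,607.39 = 68.70%.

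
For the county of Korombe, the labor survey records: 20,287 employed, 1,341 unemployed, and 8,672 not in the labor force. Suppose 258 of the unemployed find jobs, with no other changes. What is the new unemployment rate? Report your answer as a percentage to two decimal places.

Initially, labor force = 20,287 + 1,341 = 21,628, so u = 1,341/21,628 = 6.20%.
After the change, unemployed falls and employed rises by 258; labor force unchanged → E = 20,545, U = 1,083, labor force = 21,628.
New unemployment rate = 1,083 / 21,628 = 5.01%.

New unemployment rate ≈ 5.01%.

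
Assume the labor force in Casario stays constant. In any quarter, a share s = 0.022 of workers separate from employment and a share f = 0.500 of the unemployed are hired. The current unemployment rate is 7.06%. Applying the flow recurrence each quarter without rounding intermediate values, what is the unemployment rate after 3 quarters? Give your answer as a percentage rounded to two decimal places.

Unemployment rate after three quarters ≈ 4.53%.

With a fixed labor force, u_{t+1} = u_t + s·(1−u_t) − f·u_t = u_t·(1−s−f) + s.
Here 1−s−f = 0.478 and s = 0.022.
u_1 = 0.070600 × 0.478 + 0.022 = 0.055747.
u_2 = 0.055747 × 0.478 + 0.022 = 0.048647.
u_3 = 0.048647 × 0.478 + 0.022 = 0.045253.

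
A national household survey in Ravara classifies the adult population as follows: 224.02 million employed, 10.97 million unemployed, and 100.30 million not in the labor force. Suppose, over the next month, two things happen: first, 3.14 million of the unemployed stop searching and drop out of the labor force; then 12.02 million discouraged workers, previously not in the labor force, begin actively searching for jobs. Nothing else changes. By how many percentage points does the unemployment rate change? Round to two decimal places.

The unemployment rate changes by +3.47 percentage points.

Initially, labor force = 224.02 + 10.97 = 234.99 million, so u = 10.97/234.99 = 4.67%.
After the first change, unemployed and labor force both fall by 3.14 → E = 224.02, U = 7.83, labor force = 231.85 million.
After the second change, unemployed and labor force both rise by 12.02 → E = 224.02, U = 19.85, labor force = 243.87 million.
New unemployment rate = 19.85 / 243.87 = 8.14%.
Change = 8.14% − 4.67% = +3.47 percentage points.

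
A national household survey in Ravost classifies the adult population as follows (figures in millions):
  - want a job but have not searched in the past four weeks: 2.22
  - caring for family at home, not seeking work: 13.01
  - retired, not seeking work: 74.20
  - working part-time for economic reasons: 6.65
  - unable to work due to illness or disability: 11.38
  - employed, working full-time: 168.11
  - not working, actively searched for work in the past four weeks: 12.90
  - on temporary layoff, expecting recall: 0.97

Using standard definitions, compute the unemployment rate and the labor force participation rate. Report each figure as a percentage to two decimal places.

Employed = 6.65 + 168.11 = 174.76 million (anyone who worked, including part-time for economic reasons, counts as employed).
Unemployed = 12.90 + 0.97 = 13.87 million (jobless and actively searching, or on temporary layoff).
Labor force = 174.76 + 13.87 = 188.63 million.
Not in labor force = 2.22 + 13.01 + 74.20 + 11.38 = 100.81 million (those not working and not actively searching are outside the labor force — including those who want a job but have given up searching).
Civilian working-age population = 188.63 + 100.81 = 289.44 million.
Unemployment rate = 13.87 / 188.63 = 7.35%.
Labor force participation rate = 188.63 / 289.44 = 65.17%.

Unemployment rate ≈ 7.35%; labor force participation rate ≈ 65.17%.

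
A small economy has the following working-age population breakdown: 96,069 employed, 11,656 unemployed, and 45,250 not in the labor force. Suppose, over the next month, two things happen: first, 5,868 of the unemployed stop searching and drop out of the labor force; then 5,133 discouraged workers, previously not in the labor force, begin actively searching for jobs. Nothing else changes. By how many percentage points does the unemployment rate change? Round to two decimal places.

The unemployment rate changes by −0.61 percentage points.

Initially, labor force = 96,069 + 11,656 = 107,725, so u = 11,656/107,725 = 10.82%.
After the first change, unemployed and labor force both fall by 5,868 → E = 96,069, U = 5,788, labor force = 101,857.
After the second change, unemployed and labor force both rise by 5,133 → E = 96,069, U = 10,921, labor force = 106,990.
New unemployment rate = 10,921 / 106,990 = 10.21%.
Change = 10.21% − 10.82% = −0.61 percentage points.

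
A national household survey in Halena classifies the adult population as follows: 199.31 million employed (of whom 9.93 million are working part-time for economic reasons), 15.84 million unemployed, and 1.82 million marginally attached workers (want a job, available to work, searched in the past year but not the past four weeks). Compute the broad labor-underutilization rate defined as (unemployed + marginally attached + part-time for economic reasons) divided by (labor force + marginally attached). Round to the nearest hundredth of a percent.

Labor force = 199.31 + 15.84 = 215.15 million.
Numerator = 15.84 + 1.82 + 9.93 = 27.59 million.
Denominator = 215.15 + 1.82 = 216.97 million.
Broad rate = 27.59 / 216.97 = 12.72%.

Broad underutilization rate ≈ 12.72%.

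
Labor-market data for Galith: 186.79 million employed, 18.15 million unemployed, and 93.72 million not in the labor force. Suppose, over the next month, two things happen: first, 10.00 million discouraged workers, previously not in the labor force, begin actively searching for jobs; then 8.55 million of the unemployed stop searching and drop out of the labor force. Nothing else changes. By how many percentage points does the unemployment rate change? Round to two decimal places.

Initially, labor force = 186.79 + 18.15 = 204.94 million, so u = 18.15/204.94 = 8.86%.
After the first change, unemployed and labor force both rise by 10.00 → E = 186.79, U = 28.15, labor force = 214.94 million.
After the second change, unemployed and labor force both fall by 8.55 → E = 186.79, U = 19.60, labor force = 206.39 million.
New unemployment rate = 19.60 / 206.39 = 9.50%.
Change = 9.50% − 8.86% = +0.64 percentage points.

The unemployment rate changes by +0.64 percentage points.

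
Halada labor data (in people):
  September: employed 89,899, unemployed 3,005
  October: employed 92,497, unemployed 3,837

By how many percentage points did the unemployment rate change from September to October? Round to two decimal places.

September: labor force = 89,899 + 3,005 = 92,904; u = 3,005/92,904 = 3.23%.
October: labor force = 92,497 + 3,837 = 96,334; u = 3,837/96,334 = 3.98%.
Change = 3.98% − 3.23% = +0.75 pp.

The unemployment rate changed by +0.75 percentage points.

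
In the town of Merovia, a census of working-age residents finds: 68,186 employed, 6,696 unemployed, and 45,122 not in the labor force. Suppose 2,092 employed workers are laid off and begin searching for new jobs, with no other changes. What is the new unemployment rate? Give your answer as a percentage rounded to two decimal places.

New unemployment rate ≈ 11.74%.

Initially, labor force = 68,186 + 6,696 = 74,882, so u = 6,696/74,882 = 8.94%.
After the change, employed falls and unemployed rises by 2,092; labor force unchanged → E = 66,094, U = 8,788, labor force = 74,882.
New unemployment rate = 8,788 / 74,882 = 11.74%.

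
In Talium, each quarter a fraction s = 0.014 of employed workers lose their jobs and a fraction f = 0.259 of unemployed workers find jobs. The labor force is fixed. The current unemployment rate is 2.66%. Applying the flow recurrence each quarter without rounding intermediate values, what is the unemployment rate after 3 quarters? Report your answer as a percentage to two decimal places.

With a fixed labor force, u_{t+1} = u_t + s·(1−u_t) − f·u_t = u_t·(1−s−f) + s.
Here 1−s−f = 0.727 and s = 0.014.
u_1 = 0.026600 × 0.727 + 0.014 = 0.033338.
u_2 = 0.033338 × 0.727 + 0.014 = 0.038237.
u_3 = 0.038237 × 0.727 + 0.014 = 0.041798.

Unemployment rate after three quarters ≈ 4.18%.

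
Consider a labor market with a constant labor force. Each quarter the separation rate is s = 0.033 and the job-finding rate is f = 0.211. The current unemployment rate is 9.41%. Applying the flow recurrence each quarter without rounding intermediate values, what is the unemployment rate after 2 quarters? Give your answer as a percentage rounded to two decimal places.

Unemployment rate after two quarters ≈ 11.17%.

With a fixed labor force, u_{t+1} = u_t + s·(1−u_t) − f·u_t = u_t·(1−s−f) + s.
Here 1−s−f = 0.756 and s = 0.033.
u_1 = 0.094100 × 0.756 + 0.033 = 0.104140.
u_2 = 0.104140 × 0.756 + 0.033 = 0.111730.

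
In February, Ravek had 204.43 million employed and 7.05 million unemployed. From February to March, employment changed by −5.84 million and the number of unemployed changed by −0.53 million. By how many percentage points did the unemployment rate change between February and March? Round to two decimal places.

February: labor force = 204.43 + 7.05 = 211.48; u = 7.05/211.48 = 3.33%.
March: labor force = 198.59 + 6.52 = 205.11; u = 6.52/205.11 = 3.18%.
Change = 3.18% − 3.33% = −0.15 pp.

The unemployment rate changed by −0.15 percentage points.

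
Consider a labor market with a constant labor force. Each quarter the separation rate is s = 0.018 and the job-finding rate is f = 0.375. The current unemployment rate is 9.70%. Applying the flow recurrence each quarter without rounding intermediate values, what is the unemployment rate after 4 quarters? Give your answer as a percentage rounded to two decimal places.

With a fixed labor force, u_{t+1} = u_t + s·(1−u_t) − f·u_t = u_t·(1−s−f) + s.
Here 1−s−f = 0.607 and s = 0.018.
u_1 = 0.097000 × 0.607 + 0.018 = 0.076879.
u_2 = 0.076879 × 0.607 + 0.018 = 0.064666.
u_3 = 0.064666 × 0.607 + 0.018 = 0.057252.
u_4 = 0.057252 × 0.607 + 0.018 = 0.052752.

Unemployment rate after four quarters ≈ 5.28%.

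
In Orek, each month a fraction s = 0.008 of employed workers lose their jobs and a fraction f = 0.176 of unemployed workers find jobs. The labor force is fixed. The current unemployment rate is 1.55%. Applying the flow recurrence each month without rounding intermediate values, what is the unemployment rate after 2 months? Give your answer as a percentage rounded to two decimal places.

With a fixed labor force, u_{t+1} = u_t + s·(1−u_t) − f·u_t = u_t·(1−s−f) + s.
Here 1−s−f = 0.816 and s = 0.008.
u_1 = 0.015500 × 0.816 + 0.008 = 0.020648.
u_2 = 0.020648 × 0.816 + 0.008 = 0.024849.

Unemployment rate after two months ≈ 2.48%.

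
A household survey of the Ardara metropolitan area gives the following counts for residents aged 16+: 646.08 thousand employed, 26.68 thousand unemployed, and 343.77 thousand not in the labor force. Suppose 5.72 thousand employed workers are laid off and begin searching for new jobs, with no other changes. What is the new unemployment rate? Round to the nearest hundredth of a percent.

New unemployment rate ≈ 4.82%.

Initially, labor force = 646.08 + 26.68 = 672.76 thousand, so u = 26.68/672.76 = 3.97%.
After the change, employed falls and unemployed rises by 5.72; labor force unchanged → E = 640.36, U = 32.40, labor force = 672.76 thousand.
New unemployment rate = 32.40 / 672.76 = 4.82%.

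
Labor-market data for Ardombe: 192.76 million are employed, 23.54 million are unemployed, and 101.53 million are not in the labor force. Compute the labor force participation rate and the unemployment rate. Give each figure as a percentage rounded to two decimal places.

Labor force participation rate ≈ 68.06%; unemployment rate ≈ 10.88%.

Labor force = employed + unemployed = 192.76 + 23.54 = 216.30 million.
Working-age population = 216.30 + 101.53 = 317.83 million.
Unemployment rate = 23.54 / 216.30 = 10.88%.
Labor force participation rate = 216.30 / 317.83 = 68.06%.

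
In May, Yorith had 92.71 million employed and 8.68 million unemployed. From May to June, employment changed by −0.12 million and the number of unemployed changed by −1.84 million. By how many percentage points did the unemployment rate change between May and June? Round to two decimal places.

The unemployment rate changed by −1.68 percentage points.

May: labor force = 92.71 + 8.68 = 101.39; u = 8.68/101.39 = 8.56%.
June: labor force = 92.59 + 6.84 = 99.43; u = 6.84/99.43 = 6.88%.
Change = 6.88% − 8.56% = −1.68 pp.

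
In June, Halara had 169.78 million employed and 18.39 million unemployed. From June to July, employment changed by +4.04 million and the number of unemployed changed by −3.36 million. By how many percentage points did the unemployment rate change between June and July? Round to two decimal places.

The unemployment rate changed by −1.81 percentage points.

June: labor force = 169.78 + 18.39 = 188.17; u = 18.39/188.17 = 9.77%.
July: labor force = 173.82 + 15.03 = 188.85; u = 15.03/188.85 = 7.96%.
Change = 7.96% − 9.77% = −1.81 pp.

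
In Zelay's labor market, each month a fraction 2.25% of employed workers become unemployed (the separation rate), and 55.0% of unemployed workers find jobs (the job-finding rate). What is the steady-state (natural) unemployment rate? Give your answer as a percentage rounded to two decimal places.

Steady-state unemployment rate ≈ 3.93%.

At steady state the flows balance: s·E = f·U, so U/(E+U) = s/(s+f).
u* = 2.25 / (2.25 + 55.0) = 2.25 / 57.25 = 3.93%.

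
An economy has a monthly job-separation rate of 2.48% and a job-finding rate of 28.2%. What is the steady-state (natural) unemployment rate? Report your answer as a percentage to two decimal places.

Steady-state unemployment rate ≈ 8.08%.

At steady state the flows balance: s·E = f·U, so U/(E+U) = s/(s+f).
u* = 2.48 / (2.48 + 28.2) = 2.48 / 30.68 = 8.08%.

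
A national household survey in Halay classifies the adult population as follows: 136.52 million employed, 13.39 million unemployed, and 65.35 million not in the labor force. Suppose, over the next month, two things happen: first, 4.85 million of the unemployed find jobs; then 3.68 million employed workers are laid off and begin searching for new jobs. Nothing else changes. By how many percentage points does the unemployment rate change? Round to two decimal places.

Initially, labor force = 136.52 + 13.39 = 149.91 million, so u = 13.39/149.91 = 8.93%.
After the first change, unemployed falls and employed rises by 4.85; labor force unchanged → E = 141.37, U = 8.54, labor force = 149.91 million.
After the second change, employed falls and unemployed rises by 3.68; labor force unchanged → E = 137.69, U = 12.22, labor force = 149.91 million.
New unemployment rate = 12.22 / 149.91 = 8.15%.
Change = 8.15% − 8.93% = −0.78 percentage points.

The unemployment rate changes by −0.78 percentage points.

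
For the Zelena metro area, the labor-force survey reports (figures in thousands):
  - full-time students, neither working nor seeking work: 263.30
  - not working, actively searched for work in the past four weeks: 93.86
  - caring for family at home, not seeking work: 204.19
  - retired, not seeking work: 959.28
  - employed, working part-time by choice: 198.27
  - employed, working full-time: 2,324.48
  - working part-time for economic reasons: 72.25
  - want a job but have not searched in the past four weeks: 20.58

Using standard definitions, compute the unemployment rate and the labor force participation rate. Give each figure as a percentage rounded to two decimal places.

Unemployment rate ≈ 3.49%; labor force participation rate ≈ 65.01%.

Employed = 198.27 + 2,324.48 + 72.25 = 2,595.00 thousand (anyone who worked, including part-time for economic reasons, counts as employed).
Unemployed = 93.86 thousand.
Labor force = 2,595.00 + 93.86 = 2,688.86 thousand.
Not in labor force = 263.30 + 204.19 + 959.28 + 20.58 = 1,447.35 thousand (those not working and not actively searching are outside the labor force — including those who want a job but have given up searching).
Civilian working-age population = 2,688.86 + 1,447.35 = 4,136.21 thousand.
Unemployment rate = 93.86 / 2,688.86 = 3.49%.
Labor force participation rate = 2,688.86 / 4,136.21 = 65.01%.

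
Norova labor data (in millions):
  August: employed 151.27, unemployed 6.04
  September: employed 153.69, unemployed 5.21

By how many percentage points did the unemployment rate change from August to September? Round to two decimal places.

August: labor force = 151.27 + 6.04 = 157.31; u = 6.04/157.31 = 3.84%.
September: labor force = 153.69 + 5.21 = 158.90; u = 5.21/158.90 = 3.28%.
Change = 3.28% − 3.84% = −0.56 pp.

The unemployment rate changed by −0.56 percentage points.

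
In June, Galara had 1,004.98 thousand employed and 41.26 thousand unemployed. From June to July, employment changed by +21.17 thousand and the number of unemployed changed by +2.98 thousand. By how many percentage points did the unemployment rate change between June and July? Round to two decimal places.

The unemployment rate changed by +0.19 percentage points.

June: labor force = 1,004.98 + 41.26 = 1,046.24; u = 41.26/1,046.24 = 3.94%.
July: labor force = 1,026.15 + 44.24 = 1,070.39; u = 44.24/1,070.39 = 4.13%.
Change = 4.13% − 3.94% = +0.19 pp.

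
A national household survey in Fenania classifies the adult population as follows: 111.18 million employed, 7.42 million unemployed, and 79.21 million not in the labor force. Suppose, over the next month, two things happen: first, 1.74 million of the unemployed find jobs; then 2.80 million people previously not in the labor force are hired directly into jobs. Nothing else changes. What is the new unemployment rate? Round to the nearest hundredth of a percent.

Initially, labor force = 111.18 + 7.42 = 118.60 million, so u = 7.42/118.60 = 6.26%.
After the first change, unemployed falls and employed rises by 1.74; labor force unchanged → E = 112.92, U = 5.68, labor force = 118.60 million.
After the second change, employed and labor force both rise by 2.80; unemployed unchanged → E = 115.72, U = 5.68, labor force = 121.40 million.
New unemployment rate = 5.68 / 121.40 = 4.68%.

New unemployment rate ≈ 4.68%.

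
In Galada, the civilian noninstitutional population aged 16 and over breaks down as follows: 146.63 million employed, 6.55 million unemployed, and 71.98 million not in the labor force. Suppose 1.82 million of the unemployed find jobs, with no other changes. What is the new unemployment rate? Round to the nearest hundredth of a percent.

New unemployment rate ≈ 3.09%.

Initially, labor force = 146.63 + 6.55 = 153.18 million, so u = 6.55/153.18 = 4.28%.
After the change, unemployed falls and employed rises by 1.82; labor force unchanged → E = 148.45, U = 4.73, labor force = 153.18 million.
New unemployment rate = 4.73 / 153.18 = 3.09%.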